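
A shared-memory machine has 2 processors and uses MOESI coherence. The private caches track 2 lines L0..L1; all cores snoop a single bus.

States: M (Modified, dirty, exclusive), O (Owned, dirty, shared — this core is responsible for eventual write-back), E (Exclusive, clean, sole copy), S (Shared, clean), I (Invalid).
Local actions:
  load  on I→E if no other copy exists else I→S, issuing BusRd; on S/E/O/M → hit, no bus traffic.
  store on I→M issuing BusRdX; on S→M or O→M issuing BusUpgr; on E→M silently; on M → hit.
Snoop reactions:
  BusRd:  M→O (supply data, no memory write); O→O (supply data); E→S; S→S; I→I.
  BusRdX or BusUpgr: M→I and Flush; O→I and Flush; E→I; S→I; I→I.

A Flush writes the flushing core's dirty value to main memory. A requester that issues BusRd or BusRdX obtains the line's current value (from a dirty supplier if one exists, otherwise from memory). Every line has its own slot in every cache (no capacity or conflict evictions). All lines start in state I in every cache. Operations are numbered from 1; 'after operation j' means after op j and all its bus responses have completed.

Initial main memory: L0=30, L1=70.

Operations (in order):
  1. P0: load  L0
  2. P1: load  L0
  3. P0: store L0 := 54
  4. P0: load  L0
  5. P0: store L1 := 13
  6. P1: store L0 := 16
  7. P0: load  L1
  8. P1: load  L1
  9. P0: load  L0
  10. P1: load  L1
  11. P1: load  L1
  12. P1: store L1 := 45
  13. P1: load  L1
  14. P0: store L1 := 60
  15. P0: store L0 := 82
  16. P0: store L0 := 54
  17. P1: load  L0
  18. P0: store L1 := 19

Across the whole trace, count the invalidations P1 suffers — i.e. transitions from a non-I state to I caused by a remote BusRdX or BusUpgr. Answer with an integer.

step 1: P0: load  L0  ⟶  EI  (L0)  txn=BusRd  M[L0]=30
step 2: P1: load  L0  ⟶  SS  (L0)  txn=BusRd  M[L0]=30
step 3: P0: store L0 := 54  ⟶  MI  (L0)  txn=BusUpgr  M[L0]=30
step 4: P0: load  L0  ⟶  MI  (L0)  txn=∅  M[L0]=30
step 5: P0: store L1 := 13  ⟶  MI  (L1)  txn=BusRdX  M[L1]=70
step 6: P1: store L0 := 16  ⟶  IM  (L0)  txn=BusRdX+Flush  M[L0]=54
step 7: P0: load  L1  ⟶  MI  (L1)  txn=∅  M[L1]=70
step 8: P1: load  L1  ⟶  OS  (L1)  txn=BusRd  M[L1]=70
step 9: P0: load  L0  ⟶  SO  (L0)  txn=BusRd  M[L0]=54
step 10: P1: load  L1  ⟶  OS  (L1)  txn=∅  M[L1]=70
step 11: P1: load  L1  ⟶  OS  (L1)  txn=∅  M[L1]=70
step 12: P1: store L1 := 45  ⟶  IM  (L1)  txn=BusUpgr+Flush  M[L1]=13
step 13: P1: load  L1  ⟶  IM  (L1)  txn=∅  M[L1]=13
step 14: P0: store L1 := 60  ⟶  MI  (L1)  txn=BusRdX+Flush  M[L1]=45
step 15: P0: store L0 := 82  ⟶  MI  (L0)  txn=BusUpgr+Flush  M[L0]=16
step 16: P0: store L0 := 54  ⟶  MI  (L0)  txn=∅  M[L0]=16
step 17: P1: load  L0  ⟶  OS  (L0)  txn=BusRd  M[L0]=16
step 18: P0: store L1 := 19  ⟶  MI  (L1)  txn=∅  M[L1]=45

invalidations = 3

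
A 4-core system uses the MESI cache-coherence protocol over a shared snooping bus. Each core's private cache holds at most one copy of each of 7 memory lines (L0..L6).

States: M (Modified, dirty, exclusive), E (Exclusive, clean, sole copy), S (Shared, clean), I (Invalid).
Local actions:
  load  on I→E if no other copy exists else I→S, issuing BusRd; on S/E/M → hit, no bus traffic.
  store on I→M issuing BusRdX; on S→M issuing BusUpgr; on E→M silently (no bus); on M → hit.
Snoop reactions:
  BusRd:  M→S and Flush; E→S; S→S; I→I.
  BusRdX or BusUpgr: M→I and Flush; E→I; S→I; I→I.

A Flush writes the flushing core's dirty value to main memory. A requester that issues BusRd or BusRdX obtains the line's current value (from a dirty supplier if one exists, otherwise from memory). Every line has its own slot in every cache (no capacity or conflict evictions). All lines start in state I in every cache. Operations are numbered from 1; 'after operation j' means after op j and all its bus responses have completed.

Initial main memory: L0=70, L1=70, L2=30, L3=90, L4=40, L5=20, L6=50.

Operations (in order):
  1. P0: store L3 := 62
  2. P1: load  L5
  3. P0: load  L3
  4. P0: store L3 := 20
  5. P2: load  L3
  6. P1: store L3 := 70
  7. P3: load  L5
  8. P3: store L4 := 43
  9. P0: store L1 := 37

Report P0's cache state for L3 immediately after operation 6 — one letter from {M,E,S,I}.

[1] P0: store L3 := 62 | P0:M(62), P1:I, P2:I, P3:I | bus: BusRdX
[2] P1: load  L5 | P0:I, P1:E(20), P2:I, P3:I | bus: BusRd
[3] P0: load  L3 | P0:M(62), P1:I, P2:I, P3:I | bus: none
[4] P0: store L3 := 20 | P0:M(20), P1:I, P2:I, P3:I | bus: none
[5] P2: load  L3 | P0:S(20), P1:I, P2:S(20), P3:I | bus: BusRd,Flush
[6] P1: store L3 := 70 | P0:I, P1:M(70), P2:I, P3:I | bus: BusRdX
[7] P3: load  L5 | P0:I, P1:S(20), P2:I, P3:S(20) | bus: BusRd
[8] P3: store L4 := 43 | P0:I, P1:I, P2:I, P3:M(43) | bus: BusRdX
[9] P0: store L1 := 37 | P0:M(37), P1:I, P2:I, P3:I | bus: BusRdX

state = I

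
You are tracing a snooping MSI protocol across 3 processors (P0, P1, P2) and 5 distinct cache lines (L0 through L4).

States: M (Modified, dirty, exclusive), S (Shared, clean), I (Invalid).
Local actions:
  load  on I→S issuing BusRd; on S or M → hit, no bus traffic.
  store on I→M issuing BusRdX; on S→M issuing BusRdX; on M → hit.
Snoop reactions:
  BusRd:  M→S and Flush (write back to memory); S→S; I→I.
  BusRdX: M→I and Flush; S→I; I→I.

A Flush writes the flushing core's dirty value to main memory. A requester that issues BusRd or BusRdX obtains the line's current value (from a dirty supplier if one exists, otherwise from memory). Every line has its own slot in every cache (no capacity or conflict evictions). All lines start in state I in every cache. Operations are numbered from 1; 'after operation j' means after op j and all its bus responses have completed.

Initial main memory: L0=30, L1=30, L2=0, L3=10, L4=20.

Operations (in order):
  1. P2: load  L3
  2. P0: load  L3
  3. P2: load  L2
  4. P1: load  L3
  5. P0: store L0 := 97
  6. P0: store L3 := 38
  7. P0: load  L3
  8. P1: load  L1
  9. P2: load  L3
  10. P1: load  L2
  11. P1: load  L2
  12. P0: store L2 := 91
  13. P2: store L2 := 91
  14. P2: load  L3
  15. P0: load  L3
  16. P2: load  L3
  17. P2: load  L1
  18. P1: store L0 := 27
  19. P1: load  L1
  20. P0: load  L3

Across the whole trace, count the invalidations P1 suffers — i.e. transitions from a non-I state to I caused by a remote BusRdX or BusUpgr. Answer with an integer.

invalidations = 2

1. P2: load  L3  bus=[BusRd]  L3: P0=I P1=I P2=S  mem[L3]=10
2. P0: load  L3  bus=[BusRd]  L3: P0=S P1=I P2=S  mem[L3]=10
3. P2: load  L2  bus=[BusRd]  L2: P0=I P1=I P2=S  mem[L2]=0
4. P1: load  L3  bus=[BusRd]  L3: P0=S P1=S P2=S  mem[L3]=10
5. P0: store L0 := 97  bus=[BusRdX]  L0: P0=M P1=I P2=I  mem[L0]=30
6. P0: store L3 := 38  bus=[BusRdX]  L3: P0=M P1=I P2=I  mem[L3]=10
7. P0: load  L3  bus=[-]  L3: P0=M P1=I P2=I  mem[L3]=10
8. P1: load  L1  bus=[BusRd]  L1: P0=I P1=S P2=I  mem[L1]=30
9. P2: load  L3  bus=[BusRd,Flush]  L3: P0=S P1=I P2=S  mem[L3]=38
10. P1: load  L2  bus=[BusRd]  L2: P0=I P1=S P2=S  mem[L2]=0
11. P1: load  L2  bus=[-]  L2: P0=I P1=S P2=S  mem[L2]=0
12. P0: store L2 := 91  bus=[BusRdX]  L2: P0=M P1=I P2=I  mem[L2]=0
13. P2: store L2 := 91  bus=[BusRdX,Flush]  L2: P0=I P1=I P2=M  mem[L2]=91
14. P2: load  L3  bus=[-]  L3: P0=S P1=I P2=S  mem[L3]=38
15. P0: load  L3  bus=[-]  L3: P0=S P1=I P2=S  mem[L3]=38
16. P2: load  L3  bus=[-]  L3: P0=S P1=I P2=S  mem[L3]=38
17. P2: load  L1  bus=[BusRd]  L1: P0=I P1=S P2=S  mem[L1]=30
18. P1: store L0 := 27  bus=[BusRdX,Flush]  L0: P0=I P1=M P2=I  mem[L0]=97
19. P1: load  L1  bus=[-]  L1: P0=I P1=S P2=S  mem[L1]=30
20. P0: load  L3  bus=[-]  L3: P0=S P1=I P2=S  mem[L3]=38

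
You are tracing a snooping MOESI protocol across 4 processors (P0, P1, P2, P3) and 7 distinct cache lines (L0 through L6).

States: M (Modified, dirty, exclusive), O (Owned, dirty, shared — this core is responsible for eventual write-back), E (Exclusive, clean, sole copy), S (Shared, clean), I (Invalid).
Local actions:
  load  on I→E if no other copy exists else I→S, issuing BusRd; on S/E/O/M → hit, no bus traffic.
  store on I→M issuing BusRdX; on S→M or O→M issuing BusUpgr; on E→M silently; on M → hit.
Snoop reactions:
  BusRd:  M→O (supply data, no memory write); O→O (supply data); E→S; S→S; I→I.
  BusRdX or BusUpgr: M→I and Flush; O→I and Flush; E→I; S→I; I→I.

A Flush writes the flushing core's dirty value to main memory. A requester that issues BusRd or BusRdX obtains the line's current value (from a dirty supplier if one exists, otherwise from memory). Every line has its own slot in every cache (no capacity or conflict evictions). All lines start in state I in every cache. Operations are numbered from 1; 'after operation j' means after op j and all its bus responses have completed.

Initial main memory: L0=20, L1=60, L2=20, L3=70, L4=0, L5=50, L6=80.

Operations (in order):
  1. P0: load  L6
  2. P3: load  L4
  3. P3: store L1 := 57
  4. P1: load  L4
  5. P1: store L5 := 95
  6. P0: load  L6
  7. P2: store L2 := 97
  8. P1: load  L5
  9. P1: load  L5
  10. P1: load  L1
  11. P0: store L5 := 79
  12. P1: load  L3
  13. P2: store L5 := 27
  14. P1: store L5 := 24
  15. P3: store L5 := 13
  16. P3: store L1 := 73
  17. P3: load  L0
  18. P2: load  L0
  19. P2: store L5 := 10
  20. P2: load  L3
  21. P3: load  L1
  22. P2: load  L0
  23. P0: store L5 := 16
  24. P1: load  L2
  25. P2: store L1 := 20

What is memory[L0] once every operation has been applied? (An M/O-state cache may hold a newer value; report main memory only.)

1. P0: load  L6  bus=[BusRd]  L6: P0=E P1=I P2=I P3=I  mem[L6]=80
2. P3: load  L4  bus=[BusRd]  L4: P0=I P1=I P2=I P3=E  mem[L4]=0
3. P3: store L1 := 57  bus=[BusRdX]  L1: P0=I P1=I P2=I P3=M  mem[L1]=60
4. P1: load  L4  bus=[BusRd]  L4: P0=I P1=S P2=I P3=S  mem[L4]=0
5. P1: store L5 := 95  bus=[BusRdX]  L5: P0=I P1=M P2=I P3=I  mem[L5]=50
6. P0: load  L6  bus=[-]  L6: P0=E P1=I P2=I P3=I  mem[L6]=80
7. P2: store L2 := 97  bus=[BusRdX]  L2: P0=I P1=I P2=M P3=I  mem[L2]=20
8. P1: load  L5  bus=[-]  L5: P0=I P1=M P2=I P3=I  mem[L5]=50
9. P1: load  L5  bus=[-]  L5: P0=I P1=M P2=I P3=I  mem[L5]=50
10. P1: load  L1  bus=[BusRd]  L1: P0=I P1=S P2=I P3=O  mem[L1]=60
11. P0: store L5 := 79  bus=[BusRdX,Flush]  L5: P0=M P1=I P2=I P3=I  mem[L5]=95
12. P1: load  L3  bus=[BusRd]  L3: P0=I P1=E P2=I P3=I  mem[L3]=70
13. P2: store L5 := 27  bus=[BusRdX,Flush]  L5: P0=I P1=I P2=M P3=I  mem[L5]=79
14. P1: store L5 := 24  bus=[BusRdX,Flush]  L5: P0=I P1=M P2=I P3=I  mem[L5]=27
15. P3: store L5 := 13  bus=[BusRdX,Flush]  L5: P0=I P1=I P2=I P3=M  mem[L5]=24
16. P3: store L1 := 73  bus=[BusUpgr]  L1: P0=I P1=I P2=I P3=M  mem[L1]=60
17. P3: load  L0  bus=[BusRd]  L0: P0=I P1=I P2=I P3=E  mem[L0]=20
18. P2: load  L0  bus=[BusRd]  L0: P0=I P1=I P2=S P3=S  mem[L0]=20
19. P2: store L5 := 10  bus=[BusRdX,Flush]  L5: P0=I P1=I P2=M P3=I  mem[L5]=13
20. P2: load  L3  bus=[BusRd]  L3: P0=I P1=S P2=S P3=I  mem[L3]=70
21. P3: load  L1  bus=[-]  L1: P0=I P1=I P2=I P3=M  mem[L1]=60
22. P2: load  L0  bus=[-]  L0: P0=I P1=I P2=S P3=S  mem[L0]=20
23. P0: store L5 := 16  bus=[BusRdX,Flush]  L5: P0=M P1=I P2=I P3=I  mem[L5]=10
24. P1: load  L2  bus=[BusRd]  L2: P0=I P1=S P2=O P3=I  mem[L2]=20
25. P2: store L1 := 20  bus=[BusRdX,Flush]  L1: P0=I P1=I P2=M P3=I  mem[L1]=73

memory[L0] = 20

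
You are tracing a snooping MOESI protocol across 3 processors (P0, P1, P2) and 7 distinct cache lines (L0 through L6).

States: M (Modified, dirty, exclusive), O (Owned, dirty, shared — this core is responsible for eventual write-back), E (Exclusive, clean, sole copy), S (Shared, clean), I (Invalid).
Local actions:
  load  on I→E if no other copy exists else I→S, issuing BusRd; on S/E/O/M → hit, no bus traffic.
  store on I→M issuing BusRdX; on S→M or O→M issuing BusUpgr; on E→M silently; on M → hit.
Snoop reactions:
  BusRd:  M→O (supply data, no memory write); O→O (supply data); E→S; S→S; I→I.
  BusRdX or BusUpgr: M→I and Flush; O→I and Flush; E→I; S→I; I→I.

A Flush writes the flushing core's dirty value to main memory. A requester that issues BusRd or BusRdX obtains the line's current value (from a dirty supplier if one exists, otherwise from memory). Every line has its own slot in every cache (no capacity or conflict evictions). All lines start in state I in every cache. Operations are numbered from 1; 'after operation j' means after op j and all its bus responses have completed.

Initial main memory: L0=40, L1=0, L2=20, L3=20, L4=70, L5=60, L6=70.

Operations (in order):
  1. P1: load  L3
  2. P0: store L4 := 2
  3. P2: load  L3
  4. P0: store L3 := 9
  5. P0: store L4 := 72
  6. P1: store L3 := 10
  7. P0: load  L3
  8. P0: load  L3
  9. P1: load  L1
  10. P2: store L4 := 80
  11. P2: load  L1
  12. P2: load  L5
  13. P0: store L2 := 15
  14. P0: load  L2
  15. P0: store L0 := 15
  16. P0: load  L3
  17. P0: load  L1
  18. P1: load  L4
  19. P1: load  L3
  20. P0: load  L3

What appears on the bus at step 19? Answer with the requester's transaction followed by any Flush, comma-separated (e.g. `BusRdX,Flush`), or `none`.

bus = none

step 1: P1: load  L3  ⟶  IEI  (L3)  txn=BusRd  M[L3]=20
step 2: P0: store L4 := 2  ⟶  MII  (L4)  txn=BusRdX  M[L4]=70
step 3: P2: load  L3  ⟶  ISS  (L3)  txn=BusRd  M[L3]=20
step 4: P0: store L3 := 9  ⟶  MII  (L3)  txn=BusRdX  M[L3]=20
step 5: P0: store L4 := 72  ⟶  MII  (L4)  txn=∅  M[L4]=70
step 6: P1: store L3 := 10  ⟶  IMI  (L3)  txn=BusRdX+Flush  M[L3]=9
step 7: P0: load  L3  ⟶  SOI  (L3)  txn=BusRd  M[L3]=9
step 8: P0: load  L3  ⟶  SOI  (L3)  txn=∅  M[L3]=9
step 9: P1: load  L1  ⟶  IEI  (L1)  txn=BusRd  M[L1]=0
step 10: P2: store L4 := 80  ⟶  IIM  (L4)  txn=BusRdX+Flush  M[L4]=72
step 11: P2: load  L1  ⟶  ISS  (L1)  txn=BusRd  M[L1]=0
step 12: P2: load  L5  ⟶  IIE  (L5)  txn=BusRd  M[L5]=60
step 13: P0: store L2 := 15  ⟶  MII  (L2)  txn=BusRdX  M[L2]=20
step 14: P0: load  L2  ⟶  MII  (L2)  txn=∅  M[L2]=20
step 15: P0: store L0 := 15  ⟶  MII  (L0)  txn=BusRdX  M[L0]=40
step 16: P0: load  L3  ⟶  SOI  (L3)  txn=∅  M[L3]=9
step 17: P0: load  L1  ⟶  SSS  (L1)  txn=BusRd  M[L1]=0
step 18: P1: load  L4  ⟶  ISO  (L4)  txn=BusRd  M[L4]=72
step 19: P1: load  L3  ⟶  SOI  (L3)  txn=∅  M[L3]=9
step 20: P0: load  L3  ⟶  SOI  (L3)  txn=∅  M[L3]=9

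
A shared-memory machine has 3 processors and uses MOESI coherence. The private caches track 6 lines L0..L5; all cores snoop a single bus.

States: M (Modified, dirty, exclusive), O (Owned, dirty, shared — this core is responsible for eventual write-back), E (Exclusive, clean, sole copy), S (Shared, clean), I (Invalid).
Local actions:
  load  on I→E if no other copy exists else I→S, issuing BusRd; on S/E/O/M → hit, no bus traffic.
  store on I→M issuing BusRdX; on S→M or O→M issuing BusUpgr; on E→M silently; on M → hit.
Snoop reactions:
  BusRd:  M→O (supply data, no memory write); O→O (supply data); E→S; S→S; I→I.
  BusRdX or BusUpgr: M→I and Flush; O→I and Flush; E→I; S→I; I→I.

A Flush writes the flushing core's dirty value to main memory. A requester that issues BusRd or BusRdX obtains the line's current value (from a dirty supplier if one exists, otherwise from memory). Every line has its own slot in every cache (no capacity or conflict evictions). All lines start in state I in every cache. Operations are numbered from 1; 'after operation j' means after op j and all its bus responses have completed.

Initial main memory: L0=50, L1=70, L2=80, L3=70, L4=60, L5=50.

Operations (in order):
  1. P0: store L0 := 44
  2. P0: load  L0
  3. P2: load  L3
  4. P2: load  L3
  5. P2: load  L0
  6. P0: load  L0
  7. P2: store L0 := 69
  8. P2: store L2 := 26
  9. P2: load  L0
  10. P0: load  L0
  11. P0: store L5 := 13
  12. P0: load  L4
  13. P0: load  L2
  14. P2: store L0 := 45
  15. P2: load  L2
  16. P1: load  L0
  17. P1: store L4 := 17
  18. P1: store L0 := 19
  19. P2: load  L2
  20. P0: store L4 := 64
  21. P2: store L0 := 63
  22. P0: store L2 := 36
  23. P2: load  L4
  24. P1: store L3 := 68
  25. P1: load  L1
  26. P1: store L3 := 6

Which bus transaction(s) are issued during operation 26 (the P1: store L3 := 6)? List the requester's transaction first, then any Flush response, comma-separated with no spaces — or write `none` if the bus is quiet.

bus = none

[1] P0: store L0 := 44 | P0:M(44), P1:I, P2:I | bus: BusRdX
[2] P0: load  L0 | P0:M(44), P1:I, P2:I | bus: none
[3] P2: load  L3 | P0:I, P1:I, P2:E(70) | bus: BusRd
[4] P2: load  L3 | P0:I, P1:I, P2:E(70) | bus: none
[5] P2: load  L0 | P0:O(44), P1:I, P2:S(44) | bus: BusRd
[6] P0: load  L0 | P0:O(44), P1:I, P2:S(44) | bus: none
[7] P2: store L0 := 69 | P0:I, P1:I, P2:M(69) | bus: BusUpgr,Flush
[8] P2: store L2 := 26 | P0:I, P1:I, P2:M(26) | bus: BusRdX
[9] P2: load  L0 | P0:I, P1:I, P2:M(69) | bus: none
[10] P0: load  L0 | P0:S(69), P1:I, P2:O(69) | bus: BusRd
[11] P0: store L5 := 13 | P0:M(13), P1:I, P2:I | bus: BusRdX
[12] P0: load  L4 | P0:E(60), P1:I, P2:I | bus: BusRd
[13] P0: load  L2 | P0:S(26), P1:I, P2:O(26) | bus: BusRd
[14] P2: store L0 := 45 | P0:I, P1:I, P2:M(45) | bus: BusUpgr
[15] P2: load  L2 | P0:S(26), P1:I, P2:O(26) | bus: none
[16] P1: load  L0 | P0:I, P1:S(45), P2:O(45) | bus: BusRd
[17] P1: store L4 := 17 | P0:I, P1:M(17), P2:I | bus: BusRdX
[18] P1: store L0 := 19 | P0:I, P1:M(19), P2:I | bus: BusUpgr,Flush
[19] P2: load  L2 | P0:S(26), P1:I, P2:O(26) | bus: none
[20] P0: store L4 := 64 | P0:M(64), P1:I, P2:I | bus: BusRdX,Flush
[21] P2: store L0 := 63 | P0:I, P1:I, P2:M(63) | bus: BusRdX,Flush
[22] P0: store L2 := 36 | P0:M(36), P1:I, P2:I | bus: BusUpgr,Flush
[23] P2: load  L4 | P0:O(64), P1:I, P2:S(64) | bus: BusRd
[24] P1: store L3 := 68 | P0:I, P1:M(68), P2:I | bus: BusRdX
[25] P1: load  L1 | P0:I, P1:E(70), P2:I | bus: BusRd
[26] P1: store L3 := 6 | P0:I, P1:M(6), P2:I | bus: none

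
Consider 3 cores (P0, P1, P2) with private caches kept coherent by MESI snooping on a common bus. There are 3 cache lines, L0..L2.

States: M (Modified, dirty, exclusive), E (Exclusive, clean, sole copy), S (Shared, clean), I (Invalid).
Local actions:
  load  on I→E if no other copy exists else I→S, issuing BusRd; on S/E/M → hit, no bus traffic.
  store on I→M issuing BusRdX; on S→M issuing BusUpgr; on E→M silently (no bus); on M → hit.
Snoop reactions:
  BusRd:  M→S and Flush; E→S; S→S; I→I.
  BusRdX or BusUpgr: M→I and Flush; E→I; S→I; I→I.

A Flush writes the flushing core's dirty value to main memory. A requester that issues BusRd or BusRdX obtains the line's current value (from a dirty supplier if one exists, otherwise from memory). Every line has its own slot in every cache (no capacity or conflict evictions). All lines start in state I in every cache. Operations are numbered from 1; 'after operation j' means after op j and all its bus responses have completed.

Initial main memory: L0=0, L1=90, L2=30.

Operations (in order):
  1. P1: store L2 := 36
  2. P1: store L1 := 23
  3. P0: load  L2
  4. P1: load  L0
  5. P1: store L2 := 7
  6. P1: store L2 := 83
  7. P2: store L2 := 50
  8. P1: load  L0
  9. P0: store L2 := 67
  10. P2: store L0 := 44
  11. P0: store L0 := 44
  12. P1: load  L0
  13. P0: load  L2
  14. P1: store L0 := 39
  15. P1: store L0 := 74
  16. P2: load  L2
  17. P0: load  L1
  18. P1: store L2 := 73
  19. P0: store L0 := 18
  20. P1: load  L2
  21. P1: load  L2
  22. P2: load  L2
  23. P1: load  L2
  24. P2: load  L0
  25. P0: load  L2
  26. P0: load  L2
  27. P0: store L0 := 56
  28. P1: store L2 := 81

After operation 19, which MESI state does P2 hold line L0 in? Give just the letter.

state = I

  op1 P1: store L2 := 36 → I/M/I on L2; bus BusRdX; mem=30
  op2 P1: store L1 := 23 → I/M/I on L1; bus BusRdX; mem=90
  op3 P0: load  L2 → S/S/I on L2; bus BusRd Flush; mem=36
  op4 P1: load  L0 → I/E/I on L0; bus BusRd; mem=0
  op5 P1: store L2 := 7 → I/M/I on L2; bus BusUpgr; mem=36
  op6 P1: store L2 := 83 → I/M/I on L2; bus (none); mem=36
  op7 P2: store L2 := 50 → I/I/M on L2; bus BusRdX Flush; mem=83
  op8 P1: load  L0 → I/E/I on L0; bus (none); mem=0
  op9 P0: store L2 := 67 → M/I/I on L2; bus BusRdX Flush; mem=50
  op10 P2: store L0 := 44 → I/I/M on L0; bus BusRdX; mem=0
  op11 P0: store L0 := 44 → M/I/I on L0; bus BusRdX Flush; mem=44
  op12 P1: load  L0 → S/S/I on L0; bus BusRd Flush; mem=44
  op13 P0: load  L2 → M/I/I on L2; bus (none); mem=50
  op14 P1: store L0 := 39 → I/M/I on L0; bus BusUpgr; mem=44
  op15 P1: store L0 := 74 → I/M/I on L0; bus (none); mem=44
  op16 P2: load  L2 → S/I/S on L2; bus BusRd Flush; mem=67
  op17 P0: load  L1 → S/S/I on L1; bus BusRd Flush; mem=23
  op18 P1: store L2 := 73 → I/M/I on L2; bus BusRdX; mem=67
  op19 P0: store L0 := 18 → M/I/I on L0; bus BusRdX Flush; mem=74
  op20 P1: load  L2 → I/M/I on L2; bus (none); mem=67
  op21 P1: load  L2 → I/M/I on L2; bus (none); mem=67
  op22 P2: load  L2 → I/S/S on L2; bus BusRd Flush; mem=73
  op23 P1: load  L2 → I/S/S on L2; bus (none); mem=73
  op24 P2: load  L0 → S/I/S on L0; bus BusRd Flush; mem=18
  op25 P0: load  L2 → S/S/S on L2; bus BusRd; mem=73
  op26 P0: load  L2 → S/S/S on L2; bus (none); mem=73
  op27 P0: store L0 := 56 → M/I/I on L0; bus BusUpgr; mem=18
  op28 P1: store L2 := 81 → I/M/I on L2; bus BusUpgr; mem=73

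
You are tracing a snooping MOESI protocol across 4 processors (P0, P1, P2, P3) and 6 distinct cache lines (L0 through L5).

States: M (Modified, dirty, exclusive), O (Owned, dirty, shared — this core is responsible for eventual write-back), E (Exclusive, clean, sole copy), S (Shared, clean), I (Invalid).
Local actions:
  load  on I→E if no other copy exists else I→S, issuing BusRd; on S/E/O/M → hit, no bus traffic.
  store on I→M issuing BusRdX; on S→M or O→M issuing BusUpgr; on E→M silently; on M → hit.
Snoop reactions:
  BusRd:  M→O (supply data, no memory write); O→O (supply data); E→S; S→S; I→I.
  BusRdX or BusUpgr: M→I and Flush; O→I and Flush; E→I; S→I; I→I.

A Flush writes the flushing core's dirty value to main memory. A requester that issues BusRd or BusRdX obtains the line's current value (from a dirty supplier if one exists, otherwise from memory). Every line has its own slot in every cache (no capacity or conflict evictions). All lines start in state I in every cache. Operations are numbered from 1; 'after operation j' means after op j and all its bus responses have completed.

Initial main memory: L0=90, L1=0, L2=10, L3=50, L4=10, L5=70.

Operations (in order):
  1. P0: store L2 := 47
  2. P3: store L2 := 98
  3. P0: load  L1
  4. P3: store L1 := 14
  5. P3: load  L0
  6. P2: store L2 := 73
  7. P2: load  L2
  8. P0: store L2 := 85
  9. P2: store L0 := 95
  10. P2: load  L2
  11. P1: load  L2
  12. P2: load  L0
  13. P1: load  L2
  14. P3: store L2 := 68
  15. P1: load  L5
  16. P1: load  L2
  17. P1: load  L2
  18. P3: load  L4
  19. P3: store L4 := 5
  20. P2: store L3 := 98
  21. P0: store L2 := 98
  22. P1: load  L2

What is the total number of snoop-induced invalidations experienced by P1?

invalidations = 2

step 1: P0: store L2 := 47  ⟶  MIII  (L2)  txn=BusRdX  M[L2]=10
step 2: P3: store L2 := 98  ⟶  IIIM  (L2)  txn=BusRdX+Flush  M[L2]=47
step 3: P0: load  L1  ⟶  EIII  (L1)  txn=BusRd  M[L1]=0
step 4: P3: store L1 := 14  ⟶  IIIM  (L1)  txn=BusRdX  M[L1]=0
step 5: P3: load  L0  ⟶  IIIE  (L0)  txn=BusRd  M[L0]=90
step 6: P2: store L2 := 73  ⟶  IIMI  (L2)  txn=BusRdX+Flush  M[L2]=98
step 7: P2: load  L2  ⟶  IIMI  (L2)  txn=∅  M[L2]=98
step 8: P0: store L2 := 85  ⟶  MIII  (L2)  txn=BusRdX+Flush  M[L2]=73
step 9: P2: store L0 := 95  ⟶  IIMI  (L0)  txn=BusRdX  M[L0]=90
step 10: P2: load  L2  ⟶  OISI  (L2)  txn=BusRd  M[L2]=73
step 11: P1: load  L2  ⟶  OSSI  (L2)  txn=BusRd  M[L2]=73
step 12: P2: load  L0  ⟶  IIMI  (L0)  txn=∅  M[L0]=90
step 13: P1: load  L2  ⟶  OSSI  (L2)  txn=∅  M[L2]=73
step 14: P3: store L2 := 68  ⟶  IIIM  (L2)  txn=BusRdX+Flush  M[L2]=85
step 15: P1: load  L5  ⟶  IEII  (L5)  txn=BusRd  M[L5]=70
step 16: P1: load  L2  ⟶  ISIO  (L2)  txn=BusRd  M[L2]=85
step 17: P1: load  L2  ⟶  ISIO  (L2)  txn=∅  M[L2]=85
step 18: P3: load  L4  ⟶  IIIE  (L4)  txn=BusRd  M[L4]=10
step 19: P3: store L4 := 5  ⟶  IIIM  (L4)  txn=∅  M[L4]=10
step 20: P2: store L3 := 98  ⟶  IIMI  (L3)  txn=BusRdX  M[L3]=50
step 21: P0: store L2 := 98  ⟶  MIII  (L2)  txn=BusRdX+Flush  M[L2]=68
step 22: P1: load  L2  ⟶  OSII  (L2)  txn=BusRd  M[L2]=68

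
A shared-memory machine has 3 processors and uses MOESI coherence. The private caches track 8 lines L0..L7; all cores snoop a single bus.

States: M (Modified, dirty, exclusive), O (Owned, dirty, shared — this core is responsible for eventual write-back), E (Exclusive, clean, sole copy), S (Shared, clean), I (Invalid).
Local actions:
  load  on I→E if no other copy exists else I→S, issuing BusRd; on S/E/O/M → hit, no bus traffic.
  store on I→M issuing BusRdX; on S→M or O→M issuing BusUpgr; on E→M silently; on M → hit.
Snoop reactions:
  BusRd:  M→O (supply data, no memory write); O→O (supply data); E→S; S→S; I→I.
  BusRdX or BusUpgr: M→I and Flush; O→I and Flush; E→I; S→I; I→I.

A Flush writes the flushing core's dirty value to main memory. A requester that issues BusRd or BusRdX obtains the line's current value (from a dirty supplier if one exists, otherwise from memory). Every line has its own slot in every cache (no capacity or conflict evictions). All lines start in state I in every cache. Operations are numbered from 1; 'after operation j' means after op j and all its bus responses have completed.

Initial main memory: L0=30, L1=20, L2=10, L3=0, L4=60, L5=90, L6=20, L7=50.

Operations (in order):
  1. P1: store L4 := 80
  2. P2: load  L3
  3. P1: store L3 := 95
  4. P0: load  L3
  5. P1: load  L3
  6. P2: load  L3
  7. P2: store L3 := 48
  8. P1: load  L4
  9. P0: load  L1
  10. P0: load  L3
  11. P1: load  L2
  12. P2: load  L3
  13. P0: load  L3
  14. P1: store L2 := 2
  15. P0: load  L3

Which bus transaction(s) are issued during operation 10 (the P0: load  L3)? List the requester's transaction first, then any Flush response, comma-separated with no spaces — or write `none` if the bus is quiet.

bus = BusRd

[1] P1: store L4 := 80 | P0:I, P1:M(80), P2:I | bus: BusRdX
[2] P2: load  L3 | P0:I, P1:I, P2:E(0) | bus: BusRd
[3] P1: store L3 := 95 | P0:I, P1:M(95), P2:I | bus: BusRdX
[4] P0: load  L3 | P0:S(95), P1:O(95), P2:I | bus: BusRd
[5] P1: load  L3 | P0:S(95), P1:O(95), P2:I | bus: none
[6] P2: load  L3 | P0:S(95), P1:O(95), P2:S(95) | bus: BusRd
[7] P2: store L3 := 48 | P0:I, P1:I, P2:M(48) | bus: BusUpgr,Flush
[8] P1: load  L4 | P0:I, P1:M(80), P2:I | bus: none
[9] P0: load  L1 | P0:E(20), P1:I, P2:I | bus: BusRd
[10] P0: load  L3 | P0:S(48), P1:I, P2:O(48) | bus: BusRd
[11] P1: load  L2 | P0:I, P1:E(10), P2:I | bus: BusRd
[12] P2: load  L3 | P0:S(48), P1:I, P2:O(48) | bus: none
[13] P0: load  L3 | P0:S(48), P1:I, P2:O(48) | bus: none
[14] P1: store L2 := 2 | P0:I, P1:M(2), P2:I | bus: none
[15] P0: load  L3 | P0:S(48), P1:I, P2:O(48) | bus: none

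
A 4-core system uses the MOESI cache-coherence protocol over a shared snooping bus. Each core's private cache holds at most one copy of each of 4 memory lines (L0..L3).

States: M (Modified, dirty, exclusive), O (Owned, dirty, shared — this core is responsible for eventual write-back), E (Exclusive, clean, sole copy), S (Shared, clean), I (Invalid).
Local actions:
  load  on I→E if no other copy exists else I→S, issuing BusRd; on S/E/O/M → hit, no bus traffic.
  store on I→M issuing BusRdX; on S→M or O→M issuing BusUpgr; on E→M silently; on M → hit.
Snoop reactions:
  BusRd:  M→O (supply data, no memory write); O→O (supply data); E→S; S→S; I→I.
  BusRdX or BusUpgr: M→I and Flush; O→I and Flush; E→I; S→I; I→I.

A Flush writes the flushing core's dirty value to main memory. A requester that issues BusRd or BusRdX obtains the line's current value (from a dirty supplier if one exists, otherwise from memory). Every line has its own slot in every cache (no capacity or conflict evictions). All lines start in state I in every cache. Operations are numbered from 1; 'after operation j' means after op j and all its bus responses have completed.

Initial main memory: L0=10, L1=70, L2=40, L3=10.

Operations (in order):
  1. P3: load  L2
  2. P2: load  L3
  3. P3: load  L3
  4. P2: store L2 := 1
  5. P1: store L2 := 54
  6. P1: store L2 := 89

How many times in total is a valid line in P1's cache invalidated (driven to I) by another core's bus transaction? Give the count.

invalidations = 0

  op1 P3: load  L2 → I/I/I/E on L2; bus BusRd; mem=40
  op2 P2: load  L3 → I/I/E/I on L3; bus BusRd; mem=10
  op3 P3: load  L3 → I/I/S/S on L3; bus BusRd; mem=10
  op4 P2: store L2 := 1 → I/I/M/I on L2; bus BusRdX; mem=40
  op5 P1: store L2 := 54 → I/M/I/I on L2; bus BusRdX Flush; mem=1
  op6 P1: store L2 := 89 → I/M/I/I on L2; bus (none); mem=1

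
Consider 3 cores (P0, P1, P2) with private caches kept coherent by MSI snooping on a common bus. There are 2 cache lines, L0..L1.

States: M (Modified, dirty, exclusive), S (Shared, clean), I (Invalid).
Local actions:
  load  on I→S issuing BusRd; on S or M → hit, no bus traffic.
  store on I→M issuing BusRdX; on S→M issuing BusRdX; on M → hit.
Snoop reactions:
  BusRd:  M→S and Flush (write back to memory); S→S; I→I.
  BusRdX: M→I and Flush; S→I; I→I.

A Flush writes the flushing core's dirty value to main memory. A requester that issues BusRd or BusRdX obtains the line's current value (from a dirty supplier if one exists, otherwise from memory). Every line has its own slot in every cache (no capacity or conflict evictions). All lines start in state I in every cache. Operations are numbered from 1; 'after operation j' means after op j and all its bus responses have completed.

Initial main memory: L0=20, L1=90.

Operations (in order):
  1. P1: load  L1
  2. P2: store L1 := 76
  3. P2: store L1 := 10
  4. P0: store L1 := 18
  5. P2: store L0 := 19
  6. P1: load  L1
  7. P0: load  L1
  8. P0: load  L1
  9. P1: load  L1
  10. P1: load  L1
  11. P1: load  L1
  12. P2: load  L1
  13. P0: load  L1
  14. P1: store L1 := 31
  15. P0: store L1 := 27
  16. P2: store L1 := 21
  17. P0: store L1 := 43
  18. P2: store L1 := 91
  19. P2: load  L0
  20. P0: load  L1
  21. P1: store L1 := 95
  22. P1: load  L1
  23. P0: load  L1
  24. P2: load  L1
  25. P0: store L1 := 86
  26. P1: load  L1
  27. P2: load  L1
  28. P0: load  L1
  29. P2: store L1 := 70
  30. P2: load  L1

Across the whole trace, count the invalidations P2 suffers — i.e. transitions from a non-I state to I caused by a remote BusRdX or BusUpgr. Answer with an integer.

  op1 P1: load  L1 → I/S/I on L1; bus BusRd; mem=90
  op2 P2: store L1 := 76 → I/I/M on L1; bus BusRdX; mem=90
  op3 P2: store L1 := 10 → I/I/M on L1; bus (none); mem=90
  op4 P0: store L1 := 18 → M/I/I on L1; bus BusRdX Flush; mem=10
  op5 P2: store L0 := 19 → I/I/M on L0; bus BusRdX; mem=20
  op6 P1: load  L1 → S/S/I on L1; bus BusRd Flush; mem=18
  op7 P0: load  L1 → S/S/I on L1; bus (none); mem=18
  op8 P0: load  L1 → S/S/I on L1; bus (none); mem=18
  op9 P1: load  L1 → S/S/I on L1; bus (none); mem=18
  op10 P1: load  L1 → S/S/I on L1; bus (none); mem=18
  op11 P1: load  L1 → S/S/I on L1; bus (none); mem=18
  op12 P2: load  L1 → S/S/S on L1; bus BusRd; mem=18
  op13 P0: load  L1 → S/S/S on L1; bus (none); mem=18
  op14 P1: store L1 := 31 → I/M/I on L1; bus BusRdX; mem=18
  op15 P0: store L1 := 27 → M/I/I on L1; bus BusRdX Flush; mem=31
  op16 P2: store L1 := 21 → I/I/M on L1; bus BusRdX Flush; mem=27
  op17 P0: store L1 := 43 → M/I/I on L1; bus BusRdX Flush; mem=21
  op18 P2: store L1 := 91 → I/I/M on L1; bus BusRdX Flush; mem=43
  op19 P2: load  L0 → I/I/M on L0; bus (none); mem=20
  op20 P0: load  L1 → S/I/S on L1; bus BusRd Flush; mem=91
  op21 P1: store L1 := 95 → I/M/I on L1; bus BusRdX; mem=91
  op22 P1: load  L1 → I/M/I on L1; bus (none); mem=91
  op23 P0: load  L1 → S/S/I on L1; bus BusRd Flush; mem=95
  op24 P2: load  L1 → S/S/S on L1; bus BusRd; mem=95
  op25 P0: store L1 := 86 → M/I/I on L1; bus BusRdX; mem=95
  op26 P1: load  L1 → S/S/I on L1; bus BusRd Flush; mem=86
  op27 P2: load  L1 → S/S/S on L1; bus BusRd; mem=86
  op28 P0: load  L1 → S/S/S on L1; bus (none); mem=86
  op29 P2: store L1 := 70 → I/I/M on L1; bus BusRdX; mem=86
  op30 P2: load  L1 → I/I/M on L1; bus (none); mem=86

invalidations = 5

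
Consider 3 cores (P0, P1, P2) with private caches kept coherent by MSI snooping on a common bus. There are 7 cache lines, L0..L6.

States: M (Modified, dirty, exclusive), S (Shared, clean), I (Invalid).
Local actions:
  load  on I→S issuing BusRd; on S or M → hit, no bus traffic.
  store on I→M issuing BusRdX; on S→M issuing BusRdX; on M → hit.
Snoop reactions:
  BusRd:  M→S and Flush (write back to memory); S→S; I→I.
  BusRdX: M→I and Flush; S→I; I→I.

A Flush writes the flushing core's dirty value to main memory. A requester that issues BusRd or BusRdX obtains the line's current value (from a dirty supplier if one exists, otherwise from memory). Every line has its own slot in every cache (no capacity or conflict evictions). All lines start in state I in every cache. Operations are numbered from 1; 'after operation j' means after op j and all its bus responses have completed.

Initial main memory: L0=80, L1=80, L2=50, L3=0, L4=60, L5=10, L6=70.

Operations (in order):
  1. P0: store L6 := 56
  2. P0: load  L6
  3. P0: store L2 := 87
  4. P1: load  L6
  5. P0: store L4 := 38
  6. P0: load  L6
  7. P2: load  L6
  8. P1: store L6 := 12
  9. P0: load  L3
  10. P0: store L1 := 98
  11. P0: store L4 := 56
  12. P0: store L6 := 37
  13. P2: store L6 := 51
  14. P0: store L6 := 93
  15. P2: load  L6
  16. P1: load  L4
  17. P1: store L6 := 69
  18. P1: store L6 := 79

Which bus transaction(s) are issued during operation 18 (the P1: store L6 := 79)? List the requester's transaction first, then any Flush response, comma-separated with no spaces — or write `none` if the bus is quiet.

[1] P0: store L6 := 56 | P0:M(56), P1:I, P2:I | bus: BusRdX
[2] P0: load  L6 | P0:M(56), P1:I, P2:I | bus: none
[3] P0: store L2 := 87 | P0:M(87), P1:I, P2:I | bus: BusRdX
[4] P1: load  L6 | P0:S(56), P1:S(56), P2:I | bus: BusRd,Flush
[5] P0: store L4 := 38 | P0:M(38), P1:I, P2:I | bus: BusRdX
[6] P0: load  L6 | P0:S(56), P1:S(56), P2:I | bus: none
[7] P2: load  L6 | P0:S(56), P1:S(56), P2:S(56) | bus: BusRd
[8] P1: store L6 := 12 | P0:I, P1:M(12), P2:I | bus: BusRdX
[9] P0: load  L3 | P0:S(0), P1:I, P2:I | bus: BusRd
[10] P0: store L1 := 98 | P0:M(98), P1:I, P2:I | bus: BusRdX
[11] P0: store L4 := 56 | P0:M(56), P1:I, P2:I | bus: none
[12] P0: store L6 := 37 | P0:M(37), P1:I, P2:I | bus: BusRdX,Flush
[13] P2: store L6 := 51 | P0:I, P1:I, P2:M(51) | bus: BusRdX,Flush
[14] P0: store L6 := 93 | P0:M(93), P1:I, P2:I | bus: BusRdX,Flush
[15] P2: load  L6 | P0:S(93), P1:I, P2:S(93) | bus: BusRd,Flush
[16] P1: load  L4 | P0:S(56), P1:S(56), P2:I | bus: BusRd,Flush
[17] P1: store L6 := 69 | P0:I, P1:M(69), P2:I | bus: BusRdX
[18] P1: store L6 := 79 | P0:I, P1:M(79), P2:I | bus: none

bus = none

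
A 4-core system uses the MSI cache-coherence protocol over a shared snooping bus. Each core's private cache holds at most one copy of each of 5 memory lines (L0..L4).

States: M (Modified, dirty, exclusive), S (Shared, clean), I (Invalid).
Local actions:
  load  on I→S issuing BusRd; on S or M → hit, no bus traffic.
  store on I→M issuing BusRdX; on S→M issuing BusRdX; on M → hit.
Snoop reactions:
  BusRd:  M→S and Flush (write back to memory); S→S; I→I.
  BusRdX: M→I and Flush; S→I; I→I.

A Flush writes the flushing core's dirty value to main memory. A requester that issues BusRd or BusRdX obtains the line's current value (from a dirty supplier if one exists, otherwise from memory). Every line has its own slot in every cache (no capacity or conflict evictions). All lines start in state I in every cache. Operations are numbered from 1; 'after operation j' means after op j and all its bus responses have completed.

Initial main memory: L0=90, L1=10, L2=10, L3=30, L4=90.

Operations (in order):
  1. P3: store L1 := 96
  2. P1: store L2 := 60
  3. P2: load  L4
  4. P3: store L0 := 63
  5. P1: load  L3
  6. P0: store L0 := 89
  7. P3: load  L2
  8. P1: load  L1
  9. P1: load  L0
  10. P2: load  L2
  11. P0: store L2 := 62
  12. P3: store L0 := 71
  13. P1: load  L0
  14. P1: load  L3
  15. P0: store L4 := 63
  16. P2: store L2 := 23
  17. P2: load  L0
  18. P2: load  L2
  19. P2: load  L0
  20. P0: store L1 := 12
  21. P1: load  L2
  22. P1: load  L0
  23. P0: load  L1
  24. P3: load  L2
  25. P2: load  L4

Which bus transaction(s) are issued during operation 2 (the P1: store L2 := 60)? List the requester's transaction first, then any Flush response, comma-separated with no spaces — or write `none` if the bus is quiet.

bus = BusRdX

step 1: P3: store L1 := 96  ⟶  IIIM  (L1)  txn=BusRdX  M[L1]=10
step 2: P1: store L2 := 60  ⟶  IMII  (L2)  txn=BusRdX  M[L2]=10
step 3: P2: load  L4  ⟶  IISI  (L4)  txn=BusRd  M[L4]=90
step 4: P3: store L0 := 63  ⟶  IIIM  (L0)  txn=BusRdX  M[L0]=90
step 5: P1: load  L3  ⟶  ISII  (L3)  txn=BusRd  M[L3]=30
step 6: P0: store L0 := 89  ⟶  MIII  (L0)  txn=BusRdX+Flush  M[L0]=63
step 7: P3: load  L2  ⟶  ISIS  (L2)  txn=BusRd+Flush  M[L2]=60
step 8: P1: load  L1  ⟶  ISIS  (L1)  txn=BusRd+Flush  M[L1]=96
step 9: P1: load  L0  ⟶  SSII  (L0)  txn=BusRd+Flush  M[L0]=89
step 10: P2: load  L2  ⟶  ISSS  (L2)  txn=BusRd  M[L2]=60
step 11: P0: store L2 := 62  ⟶  MIII  (L2)  txn=BusRdX  M[L2]=60
step 12: P3: store L0 := 71  ⟶  IIIM  (L0)  txn=BusRdX  M[L0]=89
step 13: P1: load  L0  ⟶  ISIS  (L0)  txn=BusRd+Flush  M[L0]=71
step 14: P1: load  L3  ⟶  ISII  (L3)  txn=∅  M[L3]=30
step 15: P0: store L4 := 63  ⟶  MIII  (L4)  txn=BusRdX  M[L4]=90
step 16: P2: store L2 := 23  ⟶  IIMI  (L2)  txn=BusRdX+Flush  M[L2]=62
step 17: P2: load  L0  ⟶  ISSS  (L0)  txn=BusRd  M[L0]=71
step 18: P2: load  L2  ⟶  IIMI  (L2)  txn=∅  M[L2]=62
step 19: P2: load  L0  ⟶  ISSS  (L0)  txn=∅  M[L0]=71
step 20: P0: store L1 := 12  ⟶  MIII  (L1)  txn=BusRdX  M[L1]=96
step 21: P1: load  L2  ⟶  ISSI  (L2)  txn=BusRd+Flush  M[L2]=23
step 22: P1: load  L0  ⟶  ISSS  (L0)  txn=∅  M[L0]=71
step 23: P0: load  L1  ⟶  MIII  (L1)  txn=∅  M[L1]=96
step 24: P3: load  L2  ⟶  ISSS  (L2)  txn=BusRd  M[L2]=23
step 25: P2: load  L4  ⟶  SISI  (L4)  txn=BusRd+Flush  M[L4]=63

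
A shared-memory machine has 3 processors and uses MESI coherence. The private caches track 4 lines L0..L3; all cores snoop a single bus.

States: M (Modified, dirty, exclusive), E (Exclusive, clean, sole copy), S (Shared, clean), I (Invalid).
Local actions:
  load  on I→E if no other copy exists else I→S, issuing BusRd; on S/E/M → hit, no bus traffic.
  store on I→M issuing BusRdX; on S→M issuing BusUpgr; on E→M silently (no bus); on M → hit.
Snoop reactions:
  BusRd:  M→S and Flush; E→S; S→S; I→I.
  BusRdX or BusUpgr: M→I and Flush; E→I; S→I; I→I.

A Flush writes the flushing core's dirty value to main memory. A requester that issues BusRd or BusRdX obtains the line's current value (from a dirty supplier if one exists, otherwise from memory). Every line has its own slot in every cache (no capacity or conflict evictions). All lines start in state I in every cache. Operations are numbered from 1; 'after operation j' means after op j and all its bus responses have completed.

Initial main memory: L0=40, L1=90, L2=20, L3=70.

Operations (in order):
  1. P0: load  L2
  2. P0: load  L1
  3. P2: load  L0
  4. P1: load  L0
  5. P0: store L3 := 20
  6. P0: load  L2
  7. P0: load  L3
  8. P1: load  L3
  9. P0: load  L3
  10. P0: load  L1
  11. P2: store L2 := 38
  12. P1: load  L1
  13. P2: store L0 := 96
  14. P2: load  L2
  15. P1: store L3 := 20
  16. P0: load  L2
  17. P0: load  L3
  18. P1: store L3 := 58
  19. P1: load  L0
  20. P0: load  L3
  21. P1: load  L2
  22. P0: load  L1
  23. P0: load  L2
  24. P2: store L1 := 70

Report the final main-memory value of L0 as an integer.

1. P0: load  L2  bus=[BusRd]  L2: P0=E P1=I P2=I  mem[L2]=20
2. P0: load  L1  bus=[BusRd]  L1: P0=E P1=I P2=I  mem[L1]=90
3. P2: load  L0  bus=[BusRd]  L0: P0=I P1=I P2=E  mem[L0]=40
4. P1: load  L0  bus=[BusRd]  L0: P0=I P1=S P2=S  mem[L0]=40
5. P0: store L3 := 20  bus=[BusRdX]  L3: P0=M P1=I P2=I  mem[L3]=70
6. P0: load  L2  bus=[-]  L2: P0=E P1=I P2=I  mem[L2]=20
7. P0: load  L3  bus=[-]  L3: P0=M P1=I P2=I  mem[L3]=70
8. P1: load  L3  bus=[BusRd,Flush]  L3: P0=S P1=S P2=I  mem[L3]=20
9. P0: load  L3  bus=[-]  L3: P0=S P1=S P2=I  mem[L3]=20
10. P0: load  L1  bus=[-]  L1: P0=E P1=I P2=I  mem[L1]=90
11. P2: store L2 := 38  bus=[BusRdX]  L2: P0=I P1=I P2=M  mem[L2]=20
12. P1: load  L1  bus=[BusRd]  L1: P0=S P1=S P2=I  mem[L1]=90
13. P2: store L0 := 96  bus=[BusUpgr]  L0: P0=I P1=I P2=M  mem[L0]=40
14. P2: load  L2  bus=[-]  L2: P0=I P1=I P2=M  mem[L2]=20
15. P1: store L3 := 20  bus=[BusUpgr]  L3: P0=I P1=M P2=I  mem[L3]=20
16. P0: load  L2  bus=[BusRd,Flush]  L2: P0=S P1=I P2=S  mem[L2]=38
17. P0: load  L3  bus=[BusRd,Flush]  L3: P0=S P1=S P2=I  mem[L3]=20
18. P1: store L3 := 58  bus=[BusUpgr]  L3: P0=I P1=M P2=I  mem[L3]=20
19. P1: load  L0  bus=[BusRd,Flush]  L0: P0=I P1=S P2=S  mem[L0]=96
20. P0: load  L3  bus=[BusRd,Flush]  L3: P0=S P1=S P2=I  mem[L3]=58
21. P1: load  L2  bus=[BusRd]  L2: P0=S P1=S P2=S  mem[L2]=38
22. P0: load  L1  bus=[-]  L1: P0=S P1=S P2=I  mem[L1]=90
23. P0: load  L2  bus=[-]  L2: P0=S P1=S P2=S  mem[L2]=38
24. P2: store L1 := 70  bus=[BusRdX]  L1: P0=I P1=I P2=M  mem[L1]=90

memory[L0] = 96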